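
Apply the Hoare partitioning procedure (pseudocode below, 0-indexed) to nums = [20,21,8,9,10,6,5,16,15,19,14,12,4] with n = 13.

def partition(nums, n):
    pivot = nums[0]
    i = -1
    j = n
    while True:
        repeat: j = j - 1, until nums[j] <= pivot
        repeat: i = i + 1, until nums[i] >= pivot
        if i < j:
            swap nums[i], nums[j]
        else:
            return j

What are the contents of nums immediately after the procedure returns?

[4,12,8,9,10,6,5,16,15,19,14,21,20]

pivot = nums[0] = 20; i = -1, j = 13
j→12 (nums[12]=4≤20), i→0 (nums[0]=20≥20); i<j, swap → [4,21,8,9,10,6,5,16,15,19,14,12,20]
j→11 (nums[11]=12≤20), i→1 (nums[1]=21≥20); i<j, swap → [4,12,8,9,10,6,5,16,15,19,14,21,20]
j→10, i→11; i≥j, return j=10. nums = [4,12,8,9,10,6,5,16,15,19,14,21,20]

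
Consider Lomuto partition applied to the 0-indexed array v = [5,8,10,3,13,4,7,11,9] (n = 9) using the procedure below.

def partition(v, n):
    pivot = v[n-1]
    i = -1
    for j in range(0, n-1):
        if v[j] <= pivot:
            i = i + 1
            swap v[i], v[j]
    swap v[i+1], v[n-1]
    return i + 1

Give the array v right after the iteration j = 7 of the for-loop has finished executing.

pivot=9, i=-1
j=0: 5≤9, i=0, swap(0,0) ⇒ [5,8,10,3,13,4,7,11,9]
j=1: 8≤9, i=1, swap(1,1) ⇒ [5,8,10,3,13,4,7,11,9]
j=2: 10>9, skip
j=3: 3≤9, i=2, swap(2,3) ⇒ [5,8,3,10,13,4,7,11,9]
j=4: 13>9, skip
j=5: 4≤9, i=3, swap(3,5) ⇒ [5,8,3,4,13,10,7,11,9]
j=6: 7≤9, i=4, swap(4,6) ⇒ [5,8,3,4,7,10,13,11,9]
j=7: 11>9, skip
(after j=7) v = [5,8,3,4,7,10,13,11,9]

[5,8,3,4,7,10,13,11,9]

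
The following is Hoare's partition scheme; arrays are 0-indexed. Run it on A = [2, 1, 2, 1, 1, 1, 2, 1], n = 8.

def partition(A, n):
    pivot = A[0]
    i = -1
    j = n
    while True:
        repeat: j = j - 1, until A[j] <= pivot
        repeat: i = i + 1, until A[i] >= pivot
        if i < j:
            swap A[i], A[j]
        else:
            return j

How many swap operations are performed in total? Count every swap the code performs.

pivot=2
j stops at 7 (1), i stops at 0 (2); swap ⇒ [1, 1, 2, 1, 1, 1, 2, 2]
j stops at 6 (2), i stops at 2 (2); swap ⇒ [1, 1, 2, 1, 1, 1, 2, 2]
j stops at 5, i stops at 6; i≥j ⇒ return 5. A=[1, 1, 2, 1, 1, 1, 2, 2]

2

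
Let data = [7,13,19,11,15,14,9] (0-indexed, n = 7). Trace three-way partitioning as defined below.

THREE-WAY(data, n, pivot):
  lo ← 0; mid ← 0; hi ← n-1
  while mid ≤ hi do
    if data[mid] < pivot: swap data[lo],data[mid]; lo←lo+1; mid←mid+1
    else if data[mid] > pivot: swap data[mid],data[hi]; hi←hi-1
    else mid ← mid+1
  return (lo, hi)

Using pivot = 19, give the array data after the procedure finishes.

[7,13,11,15,14,9,19]

pivot = 19; lo=0, mid=0, hi=6
data[mid]=7<19: swap data[0],data[0]; lo=1,mid=1 → [7,13,19,11,15,14,9]
data[mid]=13<19: swap data[1],data[1]; lo=2,mid=2 → [7,13,19,11,15,14,9]
data[mid]=19=19: mid=3
data[mid]=11<19: swap data[2],data[3]; lo=3,mid=4 → [7,13,11,19,15,14,9]
data[mid]=15<19: swap data[3],data[4]; lo=4,mid=5 → [7,13,11,15,19,14,9]
data[mid]=14<19: swap data[4],data[5]; lo=5,mid=6 → [7,13,11,15,14,19,9]
data[mid]=9<19: swap data[5],data[6]; lo=6,mid=7 → [7,13,11,15,14,9,19]
end: lo=6, hi=6; data = [7,13,11,15,14,9,19]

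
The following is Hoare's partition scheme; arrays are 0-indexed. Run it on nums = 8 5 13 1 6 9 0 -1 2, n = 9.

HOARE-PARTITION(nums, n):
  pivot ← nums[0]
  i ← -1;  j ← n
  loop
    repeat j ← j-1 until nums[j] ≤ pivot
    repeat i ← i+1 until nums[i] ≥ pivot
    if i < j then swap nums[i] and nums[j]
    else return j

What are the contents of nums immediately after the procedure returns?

2 5 -1 1 6 0 9 13 8

pivot=8
j stops at 8 (2), i stops at 0 (8); swap ⇒ 2 5 13 1 6 9 0 -1 8
j stops at 7 (-1), i stops at 2 (13); swap ⇒ 2 5 -1 1 6 9 0 13 8
j stops at 6 (0), i stops at 5 (9); swap ⇒ 2 5 -1 1 6 0 9 13 8
j stops at 5, i stops at 6; i≥j ⇒ return 5. nums=2 5 -1 1 6 0 9 13 8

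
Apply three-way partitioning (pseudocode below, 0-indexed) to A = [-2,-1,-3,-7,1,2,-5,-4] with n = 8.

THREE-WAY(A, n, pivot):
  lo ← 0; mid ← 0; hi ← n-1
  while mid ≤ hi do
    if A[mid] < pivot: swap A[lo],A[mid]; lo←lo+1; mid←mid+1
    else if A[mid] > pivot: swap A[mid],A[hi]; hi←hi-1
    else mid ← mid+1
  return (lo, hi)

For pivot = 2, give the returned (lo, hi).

lo=0 mid=0 hi=7
-2<2: swap(0,0), lo=1 mid=1 ⇒ [-2,-1,-3,-7,1,2,-5,-4]
-1<2: swap(1,1), lo=2 mid=2 ⇒ [-2,-1,-3,-7,1,2,-5,-4]
-3<2: swap(2,2), lo=3 mid=3 ⇒ [-2,-1,-3,-7,1,2,-5,-4]
-7<2: swap(3,3), lo=4 mid=4 ⇒ [-2,-1,-3,-7,1,2,-5,-4]
1<2: swap(4,4), lo=5 mid=5 ⇒ [-2,-1,-3,-7,1,2,-5,-4]
2=2: mid=6
-5<2: swap(5,6), lo=6 mid=7 ⇒ [-2,-1,-3,-7,1,-5,2,-4]
-4<2: swap(6,7), lo=7 mid=8 ⇒ [-2,-1,-3,-7,1,-5,-4,2]
done. lo=7 hi=7; A=[-2,-1,-3,-7,1,-5,-4,2]

(7, 7)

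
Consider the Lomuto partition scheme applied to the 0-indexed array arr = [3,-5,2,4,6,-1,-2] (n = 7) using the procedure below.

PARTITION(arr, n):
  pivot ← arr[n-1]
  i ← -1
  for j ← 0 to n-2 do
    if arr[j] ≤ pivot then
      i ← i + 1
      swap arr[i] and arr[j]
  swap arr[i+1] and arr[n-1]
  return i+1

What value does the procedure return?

pivot = arr[6] = -2; i = -1
j=0: arr[0]=3 > -2 → no swap
j=1: arr[1]=-5 ≤ -2 → i=0, swap arr[0],arr[1] → [-5,3,2,4,6,-1,-2]
j=2: arr[2]=2 > -2 → no swap
j=3: arr[3]=4 > -2 → no swap
j=4: arr[4]=6 > -2 → no swap
j=5: arr[5]=-1 > -2 → no swap
final swap arr[1],arr[6] → [-5,-2,2,4,6,-1,3]; return 1

1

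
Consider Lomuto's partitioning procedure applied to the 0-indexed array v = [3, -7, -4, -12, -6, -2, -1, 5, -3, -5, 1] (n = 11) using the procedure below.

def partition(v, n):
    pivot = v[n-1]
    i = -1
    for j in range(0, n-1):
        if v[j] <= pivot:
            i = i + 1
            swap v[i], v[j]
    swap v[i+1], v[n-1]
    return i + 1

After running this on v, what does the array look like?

pivot = v[10] = 1; i = -1
j=0: v[0]=3 > 1 → no swap
j=1: v[1]=-7 ≤ 1 → i=0, swap v[0],v[1] → [-7, 3, -4, -12, -6, -2, -1, 5, -3, -5, 1]
j=2: v[2]=-4 ≤ 1 → i=1, swap v[1],v[2] → [-7, -4, 3, -12, -6, -2, -1, 5, -3, -5, 1]
j=3: v[3]=-12 ≤ 1 → i=2, swap v[2],v[3] → [-7, -4, -12, 3, -6, -2, -1, 5, -3, -5, 1]
j=4: v[4]=-6 ≤ 1 → i=3, swap v[3],v[4] → [-7, -4, -12, -6, 3, -2, -1, 5, -3, -5, 1]
j=5: v[5]=-2 ≤ 1 → i=4, swap v[4],v[5] → [-7, -4, -12, -6, -2, 3, -1, 5, -3, -5, 1]
j=6: v[6]=-1 ≤ 1 → i=5, swap v[5],v[6] → [-7, -4, -12, -6, -2, -1, 3, 5, -3, -5, 1]
j=7: v[7]=5 > 1 → no swap
j=8: v[8]=-3 ≤ 1 → i=6, swap v[6],v[8] → [-7, -4, -12, -6, -2, -1, -3, 5, 3, -5, 1]
j=9: v[9]=-5 ≤ 1 → i=7, swap v[7],v[9] → [-7, -4, -12, -6, -2, -1, -3, -5, 3, 5, 1]
final swap v[8],v[10] → [-7, -4, -12, -6, -2, -1, -3, -5, 1, 5, 3]; return 8

[-7, -4, -12, -6, -2, -1, -3, -5, 1, 5, 3]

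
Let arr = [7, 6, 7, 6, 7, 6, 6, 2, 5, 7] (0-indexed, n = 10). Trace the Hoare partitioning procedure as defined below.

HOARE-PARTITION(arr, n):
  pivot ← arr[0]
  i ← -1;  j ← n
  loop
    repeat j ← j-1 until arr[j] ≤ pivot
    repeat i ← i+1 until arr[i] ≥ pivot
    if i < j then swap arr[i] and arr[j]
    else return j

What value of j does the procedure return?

pivot = arr[0] = 7; i = -1, j = 10
j→9 (arr[9]=7≤7), i→0 (arr[0]=7≥7); i<j, swap → [7, 6, 7, 6, 7, 6, 6, 2, 5, 7]
j→8 (arr[8]=5≤7), i→2 (arr[2]=7≥7); i<j, swap → [7, 6, 5, 6, 7, 6, 6, 2, 7, 7]
j→7 (arr[7]=2≤7), i→4 (arr[4]=7≥7); i<j, swap → [7, 6, 5, 6, 2, 6, 6, 7, 7, 7]
j→6, i→7; i≥j, return j=6. arr = [7, 6, 5, 6, 2, 6, 6, 7, 7, 7]

6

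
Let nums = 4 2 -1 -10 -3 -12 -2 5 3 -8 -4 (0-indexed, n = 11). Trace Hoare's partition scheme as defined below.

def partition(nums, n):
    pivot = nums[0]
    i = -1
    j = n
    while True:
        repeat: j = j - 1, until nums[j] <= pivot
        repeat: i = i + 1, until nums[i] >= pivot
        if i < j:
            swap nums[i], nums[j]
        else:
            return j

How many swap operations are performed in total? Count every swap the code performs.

2

pivot=4
j stops at 10 (-4), i stops at 0 (4); swap ⇒ -4 2 -1 -10 -3 -12 -2 5 3 -8 4
j stops at 9 (-8), i stops at 7 (5); swap ⇒ -4 2 -1 -10 -3 -12 -2 -8 3 5 4
j stops at 8, i stops at 9; i≥j ⇒ return 8. nums=-4 2 -1 -10 -3 -12 -2 -8 3 5 4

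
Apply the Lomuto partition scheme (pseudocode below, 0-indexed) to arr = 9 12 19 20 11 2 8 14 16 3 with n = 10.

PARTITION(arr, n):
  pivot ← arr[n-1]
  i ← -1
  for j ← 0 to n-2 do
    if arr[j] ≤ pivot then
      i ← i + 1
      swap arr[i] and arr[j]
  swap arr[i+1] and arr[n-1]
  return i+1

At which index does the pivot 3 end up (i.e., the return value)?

pivot = arr[9] = 3; i = -1
j=0: arr[0]=9 > 3 → no swap
j=1: arr[1]=12 > 3 → no swap
j=2: arr[2]=19 > 3 → no swap
j=3: arr[3]=20 > 3 → no swap
j=4: arr[4]=11 > 3 → no swap
j=5: arr[5]=2 ≤ 3 → i=0, swap arr[0],arr[5] → 2 12 19 20 11 9 8 14 16 3
j=6: arr[6]=8 > 3 → no swap
j=7: arr[7]=14 > 3 → no swap
j=8: arr[8]=16 > 3 → no swap
final swap arr[1],arr[9] → 2 3 19 20 11 9 8 14 16 12; return 1

1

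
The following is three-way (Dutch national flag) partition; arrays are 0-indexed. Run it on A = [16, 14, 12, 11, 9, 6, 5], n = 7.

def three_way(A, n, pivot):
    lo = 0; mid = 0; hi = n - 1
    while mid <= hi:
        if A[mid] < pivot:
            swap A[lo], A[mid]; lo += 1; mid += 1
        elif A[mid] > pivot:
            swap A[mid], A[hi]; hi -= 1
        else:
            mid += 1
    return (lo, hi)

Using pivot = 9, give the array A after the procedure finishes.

[5, 6, 9, 11, 12, 14, 16]

pivot = 9; lo=0, mid=0, hi=6
A[mid]=16>9: swap A[0],A[6]; hi=5 → [5, 14, 12, 11, 9, 6, 16]
A[mid]=5<9: swap A[0],A[0]; lo=1,mid=1 → [5, 14, 12, 11, 9, 6, 16]
A[mid]=14>9: swap A[1],A[5]; hi=4 → [5, 6, 12, 11, 9, 14, 16]
A[mid]=6<9: swap A[1],A[1]; lo=2,mid=2 → [5, 6, 12, 11, 9, 14, 16]
A[mid]=12>9: swap A[2],A[4]; hi=3 → [5, 6, 9, 11, 12, 14, 16]
A[mid]=9=9: mid=3
A[mid]=11>9: swap A[3],A[3]; hi=2 → [5, 6, 9, 11, 12, 14, 16]
end: lo=2, hi=2; A = [5, 6, 9, 11, 12, 14, 16]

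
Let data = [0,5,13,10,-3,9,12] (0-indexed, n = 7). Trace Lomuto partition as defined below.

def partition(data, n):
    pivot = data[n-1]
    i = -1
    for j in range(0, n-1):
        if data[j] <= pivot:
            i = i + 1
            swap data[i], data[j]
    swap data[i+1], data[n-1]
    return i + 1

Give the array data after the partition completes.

pivot=12, i=-1
j=0: 0≤12, i=0, swap(0,0) ⇒ [0,5,13,10,-3,9,12]
j=1: 5≤12, i=1, swap(1,1) ⇒ [0,5,13,10,-3,9,12]
j=2: 13>12, skip
j=3: 10≤12, i=2, swap(2,3) ⇒ [0,5,10,13,-3,9,12]
j=4: -3≤12, i=3, swap(3,4) ⇒ [0,5,10,-3,13,9,12]
j=5: 9≤12, i=4, swap(4,5) ⇒ [0,5,10,-3,9,13,12]
swap(5,6) ⇒ [0,5,10,-3,9,12,13]; return 5

[0,5,10,-3,9,12,13]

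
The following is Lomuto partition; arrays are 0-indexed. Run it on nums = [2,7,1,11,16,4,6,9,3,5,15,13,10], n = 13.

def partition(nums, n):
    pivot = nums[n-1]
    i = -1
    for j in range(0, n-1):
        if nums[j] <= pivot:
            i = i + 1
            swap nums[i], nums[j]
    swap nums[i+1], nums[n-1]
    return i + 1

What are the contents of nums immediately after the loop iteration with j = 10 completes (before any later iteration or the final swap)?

[2,7,1,4,6,9,3,5,16,11,15,13,10]

pivot = nums[12] = 10; i = -1
j=0: nums[0]=2 ≤ 10 → i=0, swap nums[0],nums[0] (no change) → [2,7,1,11,16,4,6,9,3,5,15,13,10]
j=1: nums[1]=7 ≤ 10 → i=1, swap nums[1],nums[1] (no change) → [2,7,1,11,16,4,6,9,3,5,15,13,10]
j=2: nums[2]=1 ≤ 10 → i=2, swap nums[2],nums[2] (no change) → [2,7,1,11,16,4,6,9,3,5,15,13,10]
j=3: nums[3]=11 > 10 → no swap
j=4: nums[4]=16 > 10 → no swap
j=5: nums[5]=4 ≤ 10 → i=3, swap nums[3],nums[5] → [2,7,1,4,16,11,6,9,3,5,15,13,10]
j=6: nums[6]=6 ≤ 10 → i=4, swap nums[4],nums[6] → [2,7,1,4,6,11,16,9,3,5,15,13,10]
j=7: nums[7]=9 ≤ 10 → i=5, swap nums[5],nums[7] → [2,7,1,4,6,9,16,11,3,5,15,13,10]
j=8: nums[8]=3 ≤ 10 → i=6, swap nums[6],nums[8] → [2,7,1,4,6,9,3,11,16,5,15,13,10]
j=9: nums[9]=5 ≤ 10 → i=7, swap nums[7],nums[9] → [2,7,1,4,6,9,3,5,16,11,15,13,10]
j=10: nums[10]=15 > 10 → no swap
(after j=10) nums = [2,7,1,4,6,9,3,5,16,11,15,13,10]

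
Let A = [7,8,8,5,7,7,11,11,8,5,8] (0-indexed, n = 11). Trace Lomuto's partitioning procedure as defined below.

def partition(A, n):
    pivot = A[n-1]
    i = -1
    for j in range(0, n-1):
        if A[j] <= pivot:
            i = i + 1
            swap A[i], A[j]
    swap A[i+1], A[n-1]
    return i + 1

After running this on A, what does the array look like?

pivot = A[10] = 8; i = -1
j=0: A[0]=7 ≤ 8 → i=0, swap A[0],A[0] (no change) → [7,8,8,5,7,7,11,11,8,5,8]
j=1: A[1]=8 ≤ 8 → i=1, swap A[1],A[1] (no change) → [7,8,8,5,7,7,11,11,8,5,8]
j=2: A[2]=8 ≤ 8 → i=2, swap A[2],A[2] (no change) → [7,8,8,5,7,7,11,11,8,5,8]
j=3: A[3]=5 ≤ 8 → i=3, swap A[3],A[3] (no change) → [7,8,8,5,7,7,11,11,8,5,8]
j=4: A[4]=7 ≤ 8 → i=4, swap A[4],A[4] (no change) → [7,8,8,5,7,7,11,11,8,5,8]
j=5: A[5]=7 ≤ 8 → i=5, swap A[5],A[5] (no change) → [7,8,8,5,7,7,11,11,8,5,8]
j=6: A[6]=11 > 8 → no swap
j=7: A[7]=11 > 8 → no swap
j=8: A[8]=8 ≤ 8 → i=6, swap A[6],A[8] → [7,8,8,5,7,7,8,11,11,5,8]
j=9: A[9]=5 ≤ 8 → i=7, swap A[7],A[9] → [7,8,8,5,7,7,8,5,11,11,8]
final swap A[8],A[10] → [7,8,8,5,7,7,8,5,8,11,11]; return 8

[7,8,8,5,7,7,8,5,8,11,11]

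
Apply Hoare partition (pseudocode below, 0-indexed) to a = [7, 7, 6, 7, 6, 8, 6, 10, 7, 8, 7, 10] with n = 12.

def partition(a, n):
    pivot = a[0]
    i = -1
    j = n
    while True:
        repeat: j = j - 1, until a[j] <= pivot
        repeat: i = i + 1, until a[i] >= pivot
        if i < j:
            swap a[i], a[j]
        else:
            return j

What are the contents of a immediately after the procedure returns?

[7, 7, 6, 6, 6, 8, 7, 10, 7, 8, 7, 10]

pivot = a[0] = 7; i = -1, j = 12
j→10 (a[10]=7≤7), i→0 (a[0]=7≥7); i<j, swap → [7, 7, 6, 7, 6, 8, 6, 10, 7, 8, 7, 10]
j→8 (a[8]=7≤7), i→1 (a[1]=7≥7); i<j, swap → [7, 7, 6, 7, 6, 8, 6, 10, 7, 8, 7, 10]
j→6 (a[6]=6≤7), i→3 (a[3]=7≥7); i<j, swap → [7, 7, 6, 6, 6, 8, 7, 10, 7, 8, 7, 10]
j→4, i→5; i≥j, return j=4. a = [7, 7, 6, 6, 6, 8, 7, 10, 7, 8, 7, 10]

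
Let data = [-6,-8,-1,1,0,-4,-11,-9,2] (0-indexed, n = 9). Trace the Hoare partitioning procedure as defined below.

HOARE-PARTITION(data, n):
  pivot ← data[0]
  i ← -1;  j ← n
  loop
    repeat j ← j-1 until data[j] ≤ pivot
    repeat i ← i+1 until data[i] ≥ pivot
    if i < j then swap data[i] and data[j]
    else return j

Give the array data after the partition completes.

[-9,-8,-11,1,0,-4,-1,-6,2]

pivot=-6
j stops at 7 (-9), i stops at 0 (-6); swap ⇒ [-9,-8,-1,1,0,-4,-11,-6,2]
j stops at 6 (-11), i stops at 2 (-1); swap ⇒ [-9,-8,-11,1,0,-4,-1,-6,2]
j stops at 2, i stops at 3; i≥j ⇒ return 2. data=[-9,-8,-11,1,0,-4,-1,-6,2]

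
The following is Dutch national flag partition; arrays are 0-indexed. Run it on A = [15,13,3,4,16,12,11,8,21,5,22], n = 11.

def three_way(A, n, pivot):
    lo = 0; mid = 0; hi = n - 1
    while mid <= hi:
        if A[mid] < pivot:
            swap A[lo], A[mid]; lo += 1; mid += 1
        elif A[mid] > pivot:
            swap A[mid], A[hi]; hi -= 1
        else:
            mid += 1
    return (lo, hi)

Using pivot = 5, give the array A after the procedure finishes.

pivot = 5; lo=0, mid=0, hi=10
A[mid]=15>5: swap A[0],A[10]; hi=9 → [22,13,3,4,16,12,11,8,21,5,15]
A[mid]=22>5: swap A[0],A[9]; hi=8 → [5,13,3,4,16,12,11,8,21,22,15]
A[mid]=5=5: mid=1
A[mid]=13>5: swap A[1],A[8]; hi=7 → [5,21,3,4,16,12,11,8,13,22,15]
A[mid]=21>5: swap A[1],A[7]; hi=6 → [5,8,3,4,16,12,11,21,13,22,15]
A[mid]=8>5: swap A[1],A[6]; hi=5 → [5,11,3,4,16,12,8,21,13,22,15]
A[mid]=11>5: swap A[1],A[5]; hi=4 → [5,12,3,4,16,11,8,21,13,22,15]
A[mid]=12>5: swap A[1],A[4]; hi=3 → [5,16,3,4,12,11,8,21,13,22,15]
A[mid]=16>5: swap A[1],A[3]; hi=2 → [5,4,3,16,12,11,8,21,13,22,15]
A[mid]=4<5: swap A[0],A[1]; lo=1,mid=2 → [4,5,3,16,12,11,8,21,13,22,15]
A[mid]=3<5: swap A[1],A[2]; lo=2,mid=3 → [4,3,5,16,12,11,8,21,13,22,15]
end: lo=2, hi=2; A = [4,3,5,16,12,11,8,21,13,22,15]

[4,3,5,16,12,11,8,21,13,22,15]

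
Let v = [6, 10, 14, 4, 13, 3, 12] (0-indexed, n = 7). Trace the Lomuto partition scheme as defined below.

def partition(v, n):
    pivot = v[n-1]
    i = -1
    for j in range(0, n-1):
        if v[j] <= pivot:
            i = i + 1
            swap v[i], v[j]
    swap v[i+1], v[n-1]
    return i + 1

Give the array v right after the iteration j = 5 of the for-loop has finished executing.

[6, 10, 4, 3, 13, 14, 12]

pivot=12, i=-1
j=0: 6≤12, i=0, swap(0,0) ⇒ [6, 10, 14, 4, 13, 3, 12]
j=1: 10≤12, i=1, swap(1,1) ⇒ [6, 10, 14, 4, 13, 3, 12]
j=2: 14>12, skip
j=3: 4≤12, i=2, swap(2,3) ⇒ [6, 10, 4, 14, 13, 3, 12]
j=4: 13>12, skip
j=5: 3≤12, i=3, swap(3,5) ⇒ [6, 10, 4, 3, 13, 14, 12]
(after j=5) v = [6, 10, 4, 3, 13, 14, 12]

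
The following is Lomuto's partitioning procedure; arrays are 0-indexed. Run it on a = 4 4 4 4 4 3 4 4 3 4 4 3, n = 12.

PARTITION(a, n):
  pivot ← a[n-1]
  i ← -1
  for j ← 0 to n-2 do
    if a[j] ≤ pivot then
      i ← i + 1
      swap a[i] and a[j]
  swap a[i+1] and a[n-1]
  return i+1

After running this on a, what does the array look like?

pivot = a[11] = 3; i = -1
j=0: a[0]=4 > 3 → no swap
j=1: a[1]=4 > 3 → no swap
j=2: a[2]=4 > 3 → no swap
j=3: a[3]=4 > 3 → no swap
j=4: a[4]=4 > 3 → no swap
j=5: a[5]=3 ≤ 3 → i=0, swap a[0],a[5] → 3 4 4 4 4 4 4 4 3 4 4 3
j=6: a[6]=4 > 3 → no swap
j=7: a[7]=4 > 3 → no swap
j=8: a[8]=3 ≤ 3 → i=1, swap a[1],a[8] → 3 3 4 4 4 4 4 4 4 4 4 3
j=9: a[9]=4 > 3 → no swap
j=10: a[10]=4 > 3 → no swap
final swap a[2],a[11] → 3 3 3 4 4 4 4 4 4 4 4 4; return 2

3 3 3 4 4 4 4 4 4 4 4 4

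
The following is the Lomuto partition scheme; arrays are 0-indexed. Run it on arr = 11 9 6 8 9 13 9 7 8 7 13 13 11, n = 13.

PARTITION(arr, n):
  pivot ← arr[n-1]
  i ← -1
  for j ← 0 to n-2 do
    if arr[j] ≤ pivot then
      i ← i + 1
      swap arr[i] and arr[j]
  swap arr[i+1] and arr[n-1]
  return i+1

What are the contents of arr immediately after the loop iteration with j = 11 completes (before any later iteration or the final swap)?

pivot=11, i=-1
j=0: 11≤11, i=0, swap(0,0) ⇒ 11 9 6 8 9 13 9 7 8 7 13 13 11
j=1: 9≤11, i=1, swap(1,1) ⇒ 11 9 6 8 9 13 9 7 8 7 13 13 11
j=2: 6≤11, i=2, swap(2,2) ⇒ 11 9 6 8 9 13 9 7 8 7 13 13 11
j=3: 8≤11, i=3, swap(3,3) ⇒ 11 9 6 8 9 13 9 7 8 7 13 13 11
j=4: 9≤11, i=4, swap(4,4) ⇒ 11 9 6 8 9 13 9 7 8 7 13 13 11
j=5: 13>11, skip
j=6: 9≤11, i=5, swap(5,6) ⇒ 11 9 6 8 9 9 13 7 8 7 13 13 11
j=7: 7≤11, i=6, swap(6,7) ⇒ 11 9 6 8 9 9 7 13 8 7 13 13 11
j=8: 8≤11, i=7, swap(7,8) ⇒ 11 9 6 8 9 9 7 8 13 7 13 13 11
j=9: 7≤11, i=8, swap(8,9) ⇒ 11 9 6 8 9 9 7 8 7 13 13 13 11
j=10: 13>11, skip
j=11: 13>11, skip
(after j=11) arr = 11 9 6 8 9 9 7 8 7 13 13 13 11

11 9 6 8 9 9 7 8 7 13 13 13 11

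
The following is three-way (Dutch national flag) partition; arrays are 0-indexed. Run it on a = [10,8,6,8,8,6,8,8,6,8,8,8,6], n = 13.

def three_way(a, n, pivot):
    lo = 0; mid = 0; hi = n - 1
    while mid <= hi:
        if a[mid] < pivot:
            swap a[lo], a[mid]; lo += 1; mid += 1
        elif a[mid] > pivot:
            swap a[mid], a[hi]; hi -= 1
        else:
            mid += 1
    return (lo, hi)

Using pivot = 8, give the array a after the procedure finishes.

lo=0 mid=0 hi=12
10>8: swap(0,12), hi=11 ⇒ [6,8,6,8,8,6,8,8,6,8,8,8,10]
6<8: swap(0,0), lo=1 mid=1 ⇒ [6,8,6,8,8,6,8,8,6,8,8,8,10]
8=8: mid=2
6<8: swap(1,2), lo=2 mid=3 ⇒ [6,6,8,8,8,6,8,8,6,8,8,8,10]
8=8: mid=4
8=8: mid=5
6<8: swap(2,5), lo=3 mid=6 ⇒ [6,6,6,8,8,8,8,8,6,8,8,8,10]
8=8: mid=7
8=8: mid=8
6<8: swap(3,8), lo=4 mid=9 ⇒ [6,6,6,6,8,8,8,8,8,8,8,8,10]
8=8: mid=10
8=8: mid=11
8=8: mid=12
done. lo=4 hi=11; a=[6,6,6,6,8,8,8,8,8,8,8,8,10]

[6,6,6,6,8,8,8,8,8,8,8,8,10]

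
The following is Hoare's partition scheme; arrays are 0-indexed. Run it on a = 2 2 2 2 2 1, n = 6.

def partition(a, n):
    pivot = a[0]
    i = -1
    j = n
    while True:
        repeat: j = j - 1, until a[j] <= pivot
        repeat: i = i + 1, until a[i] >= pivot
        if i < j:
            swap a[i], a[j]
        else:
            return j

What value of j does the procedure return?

pivot=2
j stops at 5 (1), i stops at 0 (2); swap ⇒ 1 2 2 2 2 2
j stops at 4 (2), i stops at 1 (2); swap ⇒ 1 2 2 2 2 2
j stops at 3 (2), i stops at 2 (2); swap ⇒ 1 2 2 2 2 2
j stops at 2, i stops at 3; i≥j ⇒ return 2. a=1 2 2 2 2 2

2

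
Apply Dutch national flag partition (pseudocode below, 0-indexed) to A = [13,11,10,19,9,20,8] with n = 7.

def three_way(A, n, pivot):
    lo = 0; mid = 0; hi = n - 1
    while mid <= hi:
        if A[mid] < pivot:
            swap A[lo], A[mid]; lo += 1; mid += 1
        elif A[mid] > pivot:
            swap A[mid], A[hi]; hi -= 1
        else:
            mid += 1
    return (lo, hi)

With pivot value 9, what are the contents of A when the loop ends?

[8,9,19,10,20,11,13]

lo=0 mid=0 hi=6
13>9: swap(0,6), hi=5 ⇒ [8,11,10,19,9,20,13]
8<9: swap(0,0), lo=1 mid=1 ⇒ [8,11,10,19,9,20,13]
11>9: swap(1,5), hi=4 ⇒ [8,20,10,19,9,11,13]
20>9: swap(1,4), hi=3 ⇒ [8,9,10,19,20,11,13]
9=9: mid=2
10>9: swap(2,3), hi=2 ⇒ [8,9,19,10,20,11,13]
19>9: swap(2,2), hi=1 ⇒ [8,9,19,10,20,11,13]
done. lo=1 hi=1; A=[8,9,19,10,20,11,13]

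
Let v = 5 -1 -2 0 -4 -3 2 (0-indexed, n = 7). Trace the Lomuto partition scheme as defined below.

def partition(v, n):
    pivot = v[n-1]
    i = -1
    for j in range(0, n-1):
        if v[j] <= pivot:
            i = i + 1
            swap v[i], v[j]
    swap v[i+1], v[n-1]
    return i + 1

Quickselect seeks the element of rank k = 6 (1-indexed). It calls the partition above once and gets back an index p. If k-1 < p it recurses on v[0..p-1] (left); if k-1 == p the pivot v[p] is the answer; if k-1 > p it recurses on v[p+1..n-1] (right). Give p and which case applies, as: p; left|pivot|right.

pivot = v[6] = 2; i = -1
j=0: v[0]=5 > 2 → no swap
j=1: v[1]=-1 ≤ 2 → i=0, swap v[0],v[1] → -1 5 -2 0 -4 -3 2
j=2: v[2]=-2 ≤ 2 → i=1, swap v[1],v[2] → -1 -2 5 0 -4 -3 2
j=3: v[3]=0 ≤ 2 → i=2, swap v[2],v[3] → -1 -2 0 5 -4 -3 2
j=4: v[4]=-4 ≤ 2 → i=3, swap v[3],v[4] → -1 -2 0 -4 5 -3 2
j=5: v[5]=-3 ≤ 2 → i=4, swap v[4],v[5] → -1 -2 0 -4 -3 5 2
final swap v[5],v[6] → -1 -2 0 -4 -3 2 5; return 5
p = 5; k-1 = 5 == 5 ⇒ pivot

5; pivot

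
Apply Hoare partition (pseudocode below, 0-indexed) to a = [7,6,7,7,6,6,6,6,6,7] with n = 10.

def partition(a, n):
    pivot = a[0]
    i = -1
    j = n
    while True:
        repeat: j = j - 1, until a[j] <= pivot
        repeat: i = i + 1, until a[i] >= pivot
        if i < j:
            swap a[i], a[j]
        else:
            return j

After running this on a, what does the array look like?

pivot = a[0] = 7; i = -1, j = 10
j→9 (a[9]=7≤7), i→0 (a[0]=7≥7); i<j, swap → [7,6,7,7,6,6,6,6,6,7]
j→8 (a[8]=6≤7), i→2 (a[2]=7≥7); i<j, swap → [7,6,6,7,6,6,6,6,7,7]
j→7 (a[7]=6≤7), i→3 (a[3]=7≥7); i<j, swap → [7,6,6,6,6,6,6,7,7,7]
j→6, i→7; i≥j, return j=6. a = [7,6,6,6,6,6,6,7,7,7]

[7,6,6,6,6,6,6,7,7,7]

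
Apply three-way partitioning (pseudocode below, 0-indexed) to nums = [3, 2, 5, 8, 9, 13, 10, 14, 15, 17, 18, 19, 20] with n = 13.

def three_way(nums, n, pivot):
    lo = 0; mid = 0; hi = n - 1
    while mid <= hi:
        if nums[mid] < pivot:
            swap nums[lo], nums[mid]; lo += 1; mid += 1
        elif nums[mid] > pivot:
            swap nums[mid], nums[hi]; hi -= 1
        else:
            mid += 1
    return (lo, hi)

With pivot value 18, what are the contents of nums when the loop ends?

[3, 2, 5, 8, 9, 13, 10, 14, 15, 17, 18, 20, 19]

lo=0 mid=0 hi=12
3<18: swap(0,0), lo=1 mid=1 ⇒ [3, 2, 5, 8, 9, 13, 10, 14, 15, 17, 18, 19, 20]
2<18: swap(1,1), lo=2 mid=2 ⇒ [3, 2, 5, 8, 9, 13, 10, 14, 15, 17, 18, 19, 20]
5<18: swap(2,2), lo=3 mid=3 ⇒ [3, 2, 5, 8, 9, 13, 10, 14, 15, 17, 18, 19, 20]
8<18: swap(3,3), lo=4 mid=4 ⇒ [3, 2, 5, 8, 9, 13, 10, 14, 15, 17, 18, 19, 20]
9<18: swap(4,4), lo=5 mid=5 ⇒ [3, 2, 5, 8, 9, 13, 10, 14, 15, 17, 18, 19, 20]
13<18: swap(5,5), lo=6 mid=6 ⇒ [3, 2, 5, 8, 9, 13, 10, 14, 15, 17, 18, 19, 20]
10<18: swap(6,6), lo=7 mid=7 ⇒ [3, 2, 5, 8, 9, 13, 10, 14, 15, 17, 18, 19, 20]
14<18: swap(7,7), lo=8 mid=8 ⇒ [3, 2, 5, 8, 9, 13, 10, 14, 15, 17, 18, 19, 20]
15<18: swap(8,8), lo=9 mid=9 ⇒ [3, 2, 5, 8, 9, 13, 10, 14, 15, 17, 18, 19, 20]
17<18: swap(9,9), lo=10 mid=10 ⇒ [3, 2, 5, 8, 9, 13, 10, 14, 15, 17, 18, 19, 20]
18=18: mid=11
19>18: swap(11,12), hi=11 ⇒ [3, 2, 5, 8, 9, 13, 10, 14, 15, 17, 18, 20, 19]
20>18: swap(11,11), hi=10 ⇒ [3, 2, 5, 8, 9, 13, 10, 14, 15, 17, 18, 20, 19]
done. lo=10 hi=10; nums=[3, 2, 5, 8, 9, 13, 10, 14, 15, 17, 18, 20, 19]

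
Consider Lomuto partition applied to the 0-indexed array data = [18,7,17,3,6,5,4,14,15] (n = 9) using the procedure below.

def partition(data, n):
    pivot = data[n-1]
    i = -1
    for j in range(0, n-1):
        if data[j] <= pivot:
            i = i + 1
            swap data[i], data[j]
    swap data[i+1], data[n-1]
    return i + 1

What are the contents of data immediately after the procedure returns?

pivot = data[8] = 15; i = -1
j=0: data[0]=18 > 15 → no swap
j=1: data[1]=7 ≤ 15 → i=0, swap data[0],data[1] → [7,18,17,3,6,5,4,14,15]
j=2: data[2]=17 > 15 → no swap
j=3: data[3]=3 ≤ 15 → i=1, swap data[1],data[3] → [7,3,17,18,6,5,4,14,15]
j=4: data[4]=6 ≤ 15 → i=2, swap data[2],data[4] → [7,3,6,18,17,5,4,14,15]
j=5: data[5]=5 ≤ 15 → i=3, swap data[3],data[5] → [7,3,6,5,17,18,4,14,15]
j=6: data[6]=4 ≤ 15 → i=4, swap data[4],data[6] → [7,3,6,5,4,18,17,14,15]
j=7: data[7]=14 ≤ 15 → i=5, swap data[5],data[7] → [7,3,6,5,4,14,17,18,15]
final swap data[6],data[8] → [7,3,6,5,4,14,15,18,17]; return 6

[7,3,6,5,4,14,15,18,17]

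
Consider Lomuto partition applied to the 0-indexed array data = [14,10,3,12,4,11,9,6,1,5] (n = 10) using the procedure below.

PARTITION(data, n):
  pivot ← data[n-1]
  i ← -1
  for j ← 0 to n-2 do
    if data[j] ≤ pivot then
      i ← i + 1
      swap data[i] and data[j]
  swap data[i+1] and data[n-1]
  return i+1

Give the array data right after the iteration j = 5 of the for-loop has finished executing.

[3,4,14,12,10,11,9,6,1,5]

pivot = data[9] = 5; i = -1
j=0: data[0]=14 > 5 → no swap
j=1: data[1]=10 > 5 → no swap
j=2: data[2]=3 ≤ 5 → i=0, swap data[0],data[2] → [3,10,14,12,4,11,9,6,1,5]
j=3: data[3]=12 > 5 → no swap
j=4: data[4]=4 ≤ 5 → i=1, swap data[1],data[4] → [3,4,14,12,10,11,9,6,1,5]
j=5: data[5]=11 > 5 → no swap
(after j=5) data = [3,4,14,12,10,11,9,6,1,5]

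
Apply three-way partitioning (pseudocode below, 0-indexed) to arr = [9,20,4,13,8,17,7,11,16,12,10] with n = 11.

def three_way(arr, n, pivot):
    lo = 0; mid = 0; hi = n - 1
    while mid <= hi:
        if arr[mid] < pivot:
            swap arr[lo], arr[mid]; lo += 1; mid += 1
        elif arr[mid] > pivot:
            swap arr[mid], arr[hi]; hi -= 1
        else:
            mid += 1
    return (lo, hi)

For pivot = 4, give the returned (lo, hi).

pivot = 4; lo=0, mid=0, hi=10
arr[mid]=9>4: swap arr[0],arr[10]; hi=9 → [10,20,4,13,8,17,7,11,16,12,9]
arr[mid]=10>4: swap arr[0],arr[9]; hi=8 → [12,20,4,13,8,17,7,11,16,10,9]
arr[mid]=12>4: swap arr[0],arr[8]; hi=7 → [16,20,4,13,8,17,7,11,12,10,9]
arr[mid]=16>4: swap arr[0],arr[7]; hi=6 → [11,20,4,13,8,17,7,16,12,10,9]
arr[mid]=11>4: swap arr[0],arr[6]; hi=5 → [7,20,4,13,8,17,11,16,12,10,9]
arr[mid]=7>4: swap arr[0],arr[5]; hi=4 → [17,20,4,13,8,7,11,16,12,10,9]
arr[mid]=17>4: swap arr[0],arr[4]; hi=3 → [8,20,4,13,17,7,11,16,12,10,9]
arr[mid]=8>4: swap arr[0],arr[3]; hi=2 → [13,20,4,8,17,7,11,16,12,10,9]
arr[mid]=13>4: swap arr[0],arr[2]; hi=1 → [4,20,13,8,17,7,11,16,12,10,9]
arr[mid]=4=4: mid=1
arr[mid]=20>4: swap arr[1],arr[1]; hi=0 → [4,20,13,8,17,7,11,16,12,10,9]
end: lo=0, hi=0; arr = [4,20,13,8,17,7,11,16,12,10,9]

(0, 0)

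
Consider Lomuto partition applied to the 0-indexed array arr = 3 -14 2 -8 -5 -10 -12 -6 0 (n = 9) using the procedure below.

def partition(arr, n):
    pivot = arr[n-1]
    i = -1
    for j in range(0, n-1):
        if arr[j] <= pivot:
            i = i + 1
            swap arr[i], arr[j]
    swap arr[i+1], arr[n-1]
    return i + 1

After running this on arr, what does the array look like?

pivot=0, i=-1
j=0: 3>0, skip
j=1: -14≤0, i=0, swap(0,1) ⇒ -14 3 2 -8 -5 -10 -12 -6 0
j=2: 2>0, skip
j=3: -8≤0, i=1, swap(1,3) ⇒ -14 -8 2 3 -5 -10 -12 -6 0
j=4: -5≤0, i=2, swap(2,4) ⇒ -14 -8 -5 3 2 -10 -12 -6 0
j=5: -10≤0, i=3, swap(3,5) ⇒ -14 -8 -5 -10 2 3 -12 -6 0
j=6: -12≤0, i=4, swap(4,6) ⇒ -14 -8 -5 -10 -12 3 2 -6 0
j=7: -6≤0, i=5, swap(5,7) ⇒ -14 -8 -5 -10 -12 -6 2 3 0
swap(6,8) ⇒ -14 -8 -5 -10 -12 -6 0 3 2; return 6

-14 -8 -5 -10 -12 -6 0 3 2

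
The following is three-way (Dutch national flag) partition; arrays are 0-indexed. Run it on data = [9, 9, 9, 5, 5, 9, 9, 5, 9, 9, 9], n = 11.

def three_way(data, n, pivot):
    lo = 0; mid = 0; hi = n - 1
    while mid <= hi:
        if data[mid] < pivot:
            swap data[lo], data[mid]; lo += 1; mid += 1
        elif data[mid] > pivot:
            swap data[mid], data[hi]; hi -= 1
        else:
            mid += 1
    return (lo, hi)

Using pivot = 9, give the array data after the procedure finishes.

[5, 5, 5, 9, 9, 9, 9, 9, 9, 9, 9]

lo=0 mid=0 hi=10
9=9: mid=1
9=9: mid=2
9=9: mid=3
5<9: swap(0,3), lo=1 mid=4 ⇒ [5, 9, 9, 9, 5, 9, 9, 5, 9, 9, 9]
5<9: swap(1,4), lo=2 mid=5 ⇒ [5, 5, 9, 9, 9, 9, 9, 5, 9, 9, 9]
9=9: mid=6
9=9: mid=7
5<9: swap(2,7), lo=3 mid=8 ⇒ [5, 5, 5, 9, 9, 9, 9, 9, 9, 9, 9]
9=9: mid=9
9=9: mid=10
9=9: mid=11
done. lo=3 hi=10; data=[5, 5, 5, 9, 9, 9, 9, 9, 9, 9, 9]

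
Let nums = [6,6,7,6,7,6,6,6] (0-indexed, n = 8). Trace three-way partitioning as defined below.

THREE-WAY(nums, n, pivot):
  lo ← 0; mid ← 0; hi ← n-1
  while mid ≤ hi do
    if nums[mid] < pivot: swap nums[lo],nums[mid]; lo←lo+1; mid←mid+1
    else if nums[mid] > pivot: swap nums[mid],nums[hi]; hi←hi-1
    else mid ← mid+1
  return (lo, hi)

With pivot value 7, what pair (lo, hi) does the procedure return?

pivot = 7; lo=0, mid=0, hi=7
nums[mid]=6<7: swap nums[0],nums[0]; lo=1,mid=1 → [6,6,7,6,7,6,6,6]
nums[mid]=6<7: swap nums[1],nums[1]; lo=2,mid=2 → [6,6,7,6,7,6,6,6]
nums[mid]=7=7: mid=3
nums[mid]=6<7: swap nums[2],nums[3]; lo=3,mid=4 → [6,6,6,7,7,6,6,6]
nums[mid]=7=7: mid=5
nums[mid]=6<7: swap nums[3],nums[5]; lo=4,mid=6 → [6,6,6,6,7,7,6,6]
nums[mid]=6<7: swap nums[4],nums[6]; lo=5,mid=7 → [6,6,6,6,6,7,7,6]
nums[mid]=6<7: swap nums[5],nums[7]; lo=6,mid=8 → [6,6,6,6,6,6,7,7]
end: lo=6, hi=7; nums = [6,6,6,6,6,6,7,7]

(6, 7)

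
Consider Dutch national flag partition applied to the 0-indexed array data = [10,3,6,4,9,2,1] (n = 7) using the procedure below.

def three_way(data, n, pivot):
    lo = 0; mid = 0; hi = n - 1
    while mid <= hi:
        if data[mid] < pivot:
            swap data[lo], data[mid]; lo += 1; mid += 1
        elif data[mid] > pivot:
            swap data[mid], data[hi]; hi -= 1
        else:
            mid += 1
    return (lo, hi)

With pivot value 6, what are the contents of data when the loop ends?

[1,3,4,2,6,9,10]

pivot = 6; lo=0, mid=0, hi=6
data[mid]=10>6: swap data[0],data[6]; hi=5 → [1,3,6,4,9,2,10]
data[mid]=1<6: swap data[0],data[0]; lo=1,mid=1 → [1,3,6,4,9,2,10]
data[mid]=3<6: swap data[1],data[1]; lo=2,mid=2 → [1,3,6,4,9,2,10]
data[mid]=6=6: mid=3
data[mid]=4<6: swap data[2],data[3]; lo=3,mid=4 → [1,3,4,6,9,2,10]
data[mid]=9>6: swap data[4],data[5]; hi=4 → [1,3,4,6,2,9,10]
data[mid]=2<6: swap data[3],data[4]; lo=4,mid=5 → [1,3,4,2,6,9,10]
end: lo=4, hi=4; data = [1,3,4,2,6,9,10]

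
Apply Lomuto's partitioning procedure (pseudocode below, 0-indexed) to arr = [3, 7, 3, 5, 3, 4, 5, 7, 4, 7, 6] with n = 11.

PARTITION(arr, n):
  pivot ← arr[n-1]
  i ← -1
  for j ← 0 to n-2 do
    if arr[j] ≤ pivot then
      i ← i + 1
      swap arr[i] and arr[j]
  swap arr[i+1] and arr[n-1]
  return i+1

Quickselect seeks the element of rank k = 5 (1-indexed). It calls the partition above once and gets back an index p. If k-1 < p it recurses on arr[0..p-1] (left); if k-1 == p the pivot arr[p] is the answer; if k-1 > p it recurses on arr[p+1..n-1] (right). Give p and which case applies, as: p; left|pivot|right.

pivot=6, i=-1
j=0: 3≤6, i=0, swap(0,0) ⇒ [3, 7, 3, 5, 3, 4, 5, 7, 4, 7, 6]
j=1: 7>6, skip
j=2: 3≤6, i=1, swap(1,2) ⇒ [3, 3, 7, 5, 3, 4, 5, 7, 4, 7, 6]
j=3: 5≤6, i=2, swap(2,3) ⇒ [3, 3, 5, 7, 3, 4, 5, 7, 4, 7, 6]
j=4: 3≤6, i=3, swap(3,4) ⇒ [3, 3, 5, 3, 7, 4, 5, 7, 4, 7, 6]
j=5: 4≤6, i=4, swap(4,5) ⇒ [3, 3, 5, 3, 4, 7, 5, 7, 4, 7, 6]
j=6: 5≤6, i=5, swap(5,6) ⇒ [3, 3, 5, 3, 4, 5, 7, 7, 4, 7, 6]
j=7: 7>6, skip
j=8: 4≤6, i=6, swap(6,8) ⇒ [3, 3, 5, 3, 4, 5, 4, 7, 7, 7, 6]
j=9: 7>6, skip
swap(7,10) ⇒ [3, 3, 5, 3, 4, 5, 4, 6, 7, 7, 7]; return 7
p = 7; k-1 = 4 < 7 ⇒ left

7; left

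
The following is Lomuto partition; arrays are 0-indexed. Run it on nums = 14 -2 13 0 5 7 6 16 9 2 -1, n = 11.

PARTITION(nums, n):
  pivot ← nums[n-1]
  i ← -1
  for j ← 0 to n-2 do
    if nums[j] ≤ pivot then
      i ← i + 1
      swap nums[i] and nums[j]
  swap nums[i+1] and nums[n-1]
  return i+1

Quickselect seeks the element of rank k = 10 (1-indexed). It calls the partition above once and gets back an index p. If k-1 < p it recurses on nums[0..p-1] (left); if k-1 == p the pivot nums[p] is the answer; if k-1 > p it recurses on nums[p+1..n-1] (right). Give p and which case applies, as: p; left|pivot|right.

1; right

pivot = nums[10] = -1; i = -1
j=0: nums[0]=14 > -1 → no swap
j=1: nums[1]=-2 ≤ -1 → i=0, swap nums[0],nums[1] → -2 14 13 0 5 7 6 16 9 2 -1
j=2: nums[2]=13 > -1 → no swap
j=3: nums[3]=0 > -1 → no swap
j=4: nums[4]=5 > -1 → no swap
j=5: nums[5]=7 > -1 → no swap
j=6: nums[6]=6 > -1 → no swap
j=7: nums[7]=16 > -1 → no swap
j=8: nums[8]=9 > -1 → no swap
j=9: nums[9]=2 > -1 → no swap
final swap nums[1],nums[10] → -2 -1 13 0 5 7 6 16 9 2 14; return 1
p = 1; k-1 = 9 > 1 ⇒ right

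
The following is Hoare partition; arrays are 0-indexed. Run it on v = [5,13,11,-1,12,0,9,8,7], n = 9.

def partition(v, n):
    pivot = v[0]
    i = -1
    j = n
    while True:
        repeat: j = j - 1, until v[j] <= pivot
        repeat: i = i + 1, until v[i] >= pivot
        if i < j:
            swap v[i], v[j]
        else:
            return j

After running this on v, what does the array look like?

pivot = v[0] = 5; i = -1, j = 9
j→5 (v[5]=0≤5), i→0 (v[0]=5≥5); i<j, swap → [0,13,11,-1,12,5,9,8,7]
j→3 (v[3]=-1≤5), i→1 (v[1]=13≥5); i<j, swap → [0,-1,11,13,12,5,9,8,7]
j→1, i→2; i≥j, return j=1. v = [0,-1,11,13,12,5,9,8,7]

[0,-1,11,13,12,5,9,8,7]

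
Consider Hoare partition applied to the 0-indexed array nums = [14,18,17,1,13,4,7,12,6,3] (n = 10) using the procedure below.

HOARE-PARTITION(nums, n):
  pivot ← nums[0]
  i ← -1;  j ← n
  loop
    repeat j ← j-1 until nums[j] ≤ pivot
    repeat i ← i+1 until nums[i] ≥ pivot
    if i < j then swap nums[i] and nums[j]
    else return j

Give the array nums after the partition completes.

[3,6,12,1,13,4,7,17,18,14]

pivot = nums[0] = 14; i = -1, j = 10
j→9 (nums[9]=3≤14), i→0 (nums[0]=14≥14); i<j, swap → [3,18,17,1,13,4,7,12,6,14]
j→8 (nums[8]=6≤14), i→1 (nums[1]=18≥14); i<j, swap → [3,6,17,1,13,4,7,12,18,14]
j→7 (nums[7]=12≤14), i→2 (nums[2]=17≥14); i<j, swap → [3,6,12,1,13,4,7,17,18,14]
j→6, i→7; i≥j, return j=6. nums = [3,6,12,1,13,4,7,17,18,14]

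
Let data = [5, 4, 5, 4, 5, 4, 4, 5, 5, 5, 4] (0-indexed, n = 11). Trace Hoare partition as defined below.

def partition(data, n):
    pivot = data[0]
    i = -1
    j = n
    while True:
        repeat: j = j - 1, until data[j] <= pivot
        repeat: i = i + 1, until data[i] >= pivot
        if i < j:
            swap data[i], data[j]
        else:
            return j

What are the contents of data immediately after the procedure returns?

pivot = data[0] = 5; i = -1, j = 11
j→10 (data[10]=4≤5), i→0 (data[0]=5≥5); i<j, swap → [4, 4, 5, 4, 5, 4, 4, 5, 5, 5, 5]
j→9 (data[9]=5≤5), i→2 (data[2]=5≥5); i<j, swap → [4, 4, 5, 4, 5, 4, 4, 5, 5, 5, 5]
j→8 (data[8]=5≤5), i→4 (data[4]=5≥5); i<j, swap → [4, 4, 5, 4, 5, 4, 4, 5, 5, 5, 5]
j→7, i→7; i≥j, return j=7. data = [4, 4, 5, 4, 5, 4, 4, 5, 5, 5, 5]

[4, 4, 5, 4, 5, 4, 4, 5, 5, 5, 5]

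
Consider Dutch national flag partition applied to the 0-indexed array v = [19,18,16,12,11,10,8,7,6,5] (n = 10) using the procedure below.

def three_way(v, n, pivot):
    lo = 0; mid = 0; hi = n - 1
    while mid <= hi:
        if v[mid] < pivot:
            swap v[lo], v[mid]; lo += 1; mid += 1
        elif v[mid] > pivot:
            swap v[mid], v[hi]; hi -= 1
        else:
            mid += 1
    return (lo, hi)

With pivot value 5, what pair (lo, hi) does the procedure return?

pivot = 5; lo=0, mid=0, hi=9
v[mid]=19>5: swap v[0],v[9]; hi=8 → [5,18,16,12,11,10,8,7,6,19]
v[mid]=5=5: mid=1
v[mid]=18>5: swap v[1],v[8]; hi=7 → [5,6,16,12,11,10,8,7,18,19]
v[mid]=6>5: swap v[1],v[7]; hi=6 → [5,7,16,12,11,10,8,6,18,19]
v[mid]=7>5: swap v[1],v[6]; hi=5 → [5,8,16,12,11,10,7,6,18,19]
v[mid]=8>5: swap v[1],v[5]; hi=4 → [5,10,16,12,11,8,7,6,18,19]
v[mid]=10>5: swap v[1],v[4]; hi=3 → [5,11,16,12,10,8,7,6,18,19]
v[mid]=11>5: swap v[1],v[3]; hi=2 → [5,12,16,11,10,8,7,6,18,19]
v[mid]=12>5: swap v[1],v[2]; hi=1 → [5,16,12,11,10,8,7,6,18,19]
v[mid]=16>5: swap v[1],v[1]; hi=0 → [5,16,12,11,10,8,7,6,18,19]
end: lo=0, hi=0; v = [5,16,12,11,10,8,7,6,18,19]

(0, 0)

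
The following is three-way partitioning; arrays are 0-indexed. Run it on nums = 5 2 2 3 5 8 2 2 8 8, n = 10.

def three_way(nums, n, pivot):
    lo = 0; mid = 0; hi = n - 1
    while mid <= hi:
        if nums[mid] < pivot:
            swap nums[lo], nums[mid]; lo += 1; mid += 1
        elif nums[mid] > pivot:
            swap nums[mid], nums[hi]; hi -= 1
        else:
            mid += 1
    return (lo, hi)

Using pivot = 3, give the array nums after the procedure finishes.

pivot = 3; lo=0, mid=0, hi=9
nums[mid]=5>3: swap nums[0],nums[9]; hi=8 → 8 2 2 3 5 8 2 2 8 5
nums[mid]=8>3: swap nums[0],nums[8]; hi=7 → 8 2 2 3 5 8 2 2 8 5
nums[mid]=8>3: swap nums[0],nums[7]; hi=6 → 2 2 2 3 5 8 2 8 8 5
nums[mid]=2<3: swap nums[0],nums[0]; lo=1,mid=1 → 2 2 2 3 5 8 2 8 8 5
nums[mid]=2<3: swap nums[1],nums[1]; lo=2,mid=2 → 2 2 2 3 5 8 2 8 8 5
nums[mid]=2<3: swap nums[2],nums[2]; lo=3,mid=3 → 2 2 2 3 5 8 2 8 8 5
nums[mid]=3=3: mid=4
nums[mid]=5>3: swap nums[4],nums[6]; hi=5 → 2 2 2 3 2 8 5 8 8 5
nums[mid]=2<3: swap nums[3],nums[4]; lo=4,mid=5 → 2 2 2 2 3 8 5 8 8 5
nums[mid]=8>3: swap nums[5],nums[5]; hi=4 → 2 2 2 2 3 8 5 8 8 5
end: lo=4, hi=4; nums = 2 2 2 2 3 8 5 8 8 5

2 2 2 2 3 8 5 8 8 5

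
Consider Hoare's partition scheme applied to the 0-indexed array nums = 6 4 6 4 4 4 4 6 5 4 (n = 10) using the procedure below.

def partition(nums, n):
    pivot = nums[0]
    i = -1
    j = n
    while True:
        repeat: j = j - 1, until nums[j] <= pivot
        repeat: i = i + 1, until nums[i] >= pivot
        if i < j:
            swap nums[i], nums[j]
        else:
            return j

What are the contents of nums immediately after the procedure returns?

pivot=6
j stops at 9 (4), i stops at 0 (6); swap ⇒ 4 4 6 4 4 4 4 6 5 6
j stops at 8 (5), i stops at 2 (6); swap ⇒ 4 4 5 4 4 4 4 6 6 6
j stops at 7, i stops at 7; i≥j ⇒ return 7. nums=4 4 5 4 4 4 4 6 6 6

4 4 5 4 4 4 4 6 6 6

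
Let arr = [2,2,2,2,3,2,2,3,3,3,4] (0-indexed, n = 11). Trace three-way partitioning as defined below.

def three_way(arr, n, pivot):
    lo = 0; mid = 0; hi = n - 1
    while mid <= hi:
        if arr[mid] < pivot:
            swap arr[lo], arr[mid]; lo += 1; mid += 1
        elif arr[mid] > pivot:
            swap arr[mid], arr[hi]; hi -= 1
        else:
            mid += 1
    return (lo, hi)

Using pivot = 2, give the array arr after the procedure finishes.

pivot = 2; lo=0, mid=0, hi=10
arr[mid]=2=2: mid=1
arr[mid]=2=2: mid=2
arr[mid]=2=2: mid=3
arr[mid]=2=2: mid=4
arr[mid]=3>2: swap arr[4],arr[10]; hi=9 → [2,2,2,2,4,2,2,3,3,3,3]
arr[mid]=4>2: swap arr[4],arr[9]; hi=8 → [2,2,2,2,3,2,2,3,3,4,3]
arr[mid]=3>2: swap arr[4],arr[8]; hi=7 → [2,2,2,2,3,2,2,3,3,4,3]
arr[mid]=3>2: swap arr[4],arr[7]; hi=6 → [2,2,2,2,3,2,2,3,3,4,3]
arr[mid]=3>2: swap arr[4],arr[6]; hi=5 → [2,2,2,2,2,2,3,3,3,4,3]
arr[mid]=2=2: mid=5
arr[mid]=2=2: mid=6
end: lo=0, hi=5; arr = [2,2,2,2,2,2,3,3,3,4,3]

[2,2,2,2,2,2,3,3,3,4,3]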